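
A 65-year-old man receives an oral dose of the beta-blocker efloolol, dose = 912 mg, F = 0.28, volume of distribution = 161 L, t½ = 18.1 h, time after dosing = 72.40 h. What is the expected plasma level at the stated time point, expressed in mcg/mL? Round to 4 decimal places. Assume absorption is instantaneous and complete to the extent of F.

Amount reaching circulation = F × Dose = 0.28 × 912.0 = 255.4 mg
C₀ = F·Dose / Vd = 255.4 / 161 = 1.586 mg/L
k = ln2 / t½ = 0.693147 / 18.1 = 0.03830 h⁻¹
t / t½ = 72.40 / 18.1 = 4 half-lives
C = C₀ × (1/2)^4 = 1.586 × 0.06250 = 0.09913 mg/L
(0.09913 mg/L = 0.09913 mcg/mL)

0.0991 mcg/mL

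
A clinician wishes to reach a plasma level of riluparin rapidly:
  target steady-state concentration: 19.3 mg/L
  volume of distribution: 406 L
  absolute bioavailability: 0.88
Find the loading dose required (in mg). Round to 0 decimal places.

8904 mg

LD = Css × Vd / F = 19.3 × 406 / 0.88 = 8904 mg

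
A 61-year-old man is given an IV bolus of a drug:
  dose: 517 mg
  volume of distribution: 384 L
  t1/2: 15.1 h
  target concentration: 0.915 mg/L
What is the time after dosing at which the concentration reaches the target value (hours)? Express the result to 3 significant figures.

C₀ = Dose / Vd = 517.0 / 384 = 1.346 mg/L
k = ln2 / t½ = 0.693147 / 15.1 = 0.04590 h⁻¹
t = ln(C₀ / C) / k = ln(1.346 / 0.915) / 0.04590
  = ln(1.471) / 0.04590 = 0.3859 / 0.04590 = 8.407 h

8.41 h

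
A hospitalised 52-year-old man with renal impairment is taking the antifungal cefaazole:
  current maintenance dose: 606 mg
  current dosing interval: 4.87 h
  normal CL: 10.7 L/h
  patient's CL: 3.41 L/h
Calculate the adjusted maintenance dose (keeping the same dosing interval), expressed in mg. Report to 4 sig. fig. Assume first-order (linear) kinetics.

To keep the same average steady-state level, dosing rate must scale with clearance.
CL ratio = 3.41 / 10.7 = 0.3187
New dose (same interval) = 606 × 0.3187 = 193.1 mg

193.1 mg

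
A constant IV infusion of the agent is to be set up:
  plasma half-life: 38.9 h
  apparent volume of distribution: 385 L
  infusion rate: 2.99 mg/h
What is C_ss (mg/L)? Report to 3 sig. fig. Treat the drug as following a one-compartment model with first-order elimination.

0.436 mg/L

k = ln2 / t½ = 0.693147 / 38.9 = 0.01782 h⁻¹
CL = k × Vd = 0.01782 × 385 = 6.861 L/h
At steady state Css = R₀ / CL = 2.99 / 6.861 = 0.4358 mg/L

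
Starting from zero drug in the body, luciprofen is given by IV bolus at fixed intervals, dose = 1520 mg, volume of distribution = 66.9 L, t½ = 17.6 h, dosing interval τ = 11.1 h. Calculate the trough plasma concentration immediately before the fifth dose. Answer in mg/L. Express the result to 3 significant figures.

34.2 mg/L

C₀ per dose = Dose / Vd = 1520 / 66.9 = 22.72 mg/L
k = ln2 / t½ = 0.693147 / 17.6 = 0.03938 h⁻¹
Fraction remaining after one interval: r = e^(−kτ) = e^(−0.03938 × 11.1) = 0.6459
Before dose 5, 4 doses have been given (aged 1τ, 2τ, 3τ, 4τ).
C_trough = C₀ × (r + r² + … + r^4) = C₀ × r(1−r^4)/(1−r)
        = 22.72 × 0.6459 × (1 − 0.1740) / (1 − 0.6459) = 34.23 mg/L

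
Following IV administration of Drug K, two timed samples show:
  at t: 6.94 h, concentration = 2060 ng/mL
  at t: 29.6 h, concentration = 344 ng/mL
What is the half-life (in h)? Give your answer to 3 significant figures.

k = ln(C₁/C₂) / (t₂ − t₁) = ln(2060/344) / (29.6 − 6.94)
  = 1.790 / 22.66 = 0.07899 h⁻¹
t½ = ln2 / k = 0.693147 / 0.07899 = 8.775 h

8.78 h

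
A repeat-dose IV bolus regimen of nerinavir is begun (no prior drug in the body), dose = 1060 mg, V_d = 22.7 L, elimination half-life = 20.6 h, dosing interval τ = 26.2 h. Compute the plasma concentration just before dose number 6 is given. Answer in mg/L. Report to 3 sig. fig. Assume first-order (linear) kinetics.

32.6 mg/L

C₀ per dose = Dose / Vd = 1060 / 22.7 = 46.70 mg/L
k = ln2 / t½ = 0.693147 / 20.6 = 0.03365 h⁻¹
Fraction remaining after one interval: r = e^(−kτ) = e^(−0.03365 × 26.2) = 0.4141
Before dose 6, 5 doses have been given (aged 1τ, 2τ, 3τ, 4τ, 5τ).
C_trough = C₀ × (r + r² + … + r^5) = C₀ × r(1−r^5)/(1−r)
        = 46.70 × 0.4141 × (1 − 0.01218) / (1 − 0.4141) = 32.60 mg/L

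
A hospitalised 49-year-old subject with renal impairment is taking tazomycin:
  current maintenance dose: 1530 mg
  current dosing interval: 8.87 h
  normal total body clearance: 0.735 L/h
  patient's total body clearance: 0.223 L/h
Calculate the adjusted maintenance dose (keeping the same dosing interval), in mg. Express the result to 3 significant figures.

464 mg

To keep the same average steady-state level, dosing rate must scale with clearance.
CL ratio = 0.223 / 0.735 = 0.3034
New dose (same interval) = 1530 × 0.3034 = 464.2 mg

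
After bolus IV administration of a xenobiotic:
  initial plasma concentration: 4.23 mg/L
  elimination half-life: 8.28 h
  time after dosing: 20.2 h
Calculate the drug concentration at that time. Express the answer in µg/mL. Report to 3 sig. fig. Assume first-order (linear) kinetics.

0.780 µg/mL

k = ln2 / t½ = 0.693147 / 8.28 = 0.08371 h⁻¹
C = C₀ · e^(−k·t) = 4.230 × e^(−0.08371 × 20.2)
  = 4.230 × 0.1843 = 0.7796 mg/L
(0.7796 mg/L = 0.7796 µg/mL)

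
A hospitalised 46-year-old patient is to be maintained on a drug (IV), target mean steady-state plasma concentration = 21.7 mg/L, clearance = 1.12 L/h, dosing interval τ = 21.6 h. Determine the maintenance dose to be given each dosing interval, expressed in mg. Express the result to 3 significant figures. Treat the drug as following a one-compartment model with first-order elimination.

525 mg

At steady state, Dose/τ = Css × CL.
Dose = Css × CL × τ = 21.7 × 1.120 × 21.6 = 525.0 mg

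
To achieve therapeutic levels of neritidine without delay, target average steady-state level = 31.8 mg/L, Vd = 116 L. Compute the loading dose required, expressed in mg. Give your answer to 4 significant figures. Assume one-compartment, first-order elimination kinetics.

3689 mg

LD = Css × Vd = 31.8 × 116 = 3689 mg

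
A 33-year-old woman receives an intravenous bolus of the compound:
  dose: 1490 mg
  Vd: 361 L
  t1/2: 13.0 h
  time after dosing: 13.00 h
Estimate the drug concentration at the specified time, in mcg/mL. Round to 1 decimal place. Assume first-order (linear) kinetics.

2.1 mcg/mL

C₀ = Dose / Vd = 1490 / 361 = 4.127 mg/L
k = ln2 / t½ = 0.693147 / 13.0 = 0.05332 h⁻¹
t / t½ = 13.00 / 13.0 = 1 half-lives
C = C₀ × (1/2)^1 = 4.127 × 0.5000 = 2.064 mg/L
(2.064 mg/L = 2.064 mcg/mL)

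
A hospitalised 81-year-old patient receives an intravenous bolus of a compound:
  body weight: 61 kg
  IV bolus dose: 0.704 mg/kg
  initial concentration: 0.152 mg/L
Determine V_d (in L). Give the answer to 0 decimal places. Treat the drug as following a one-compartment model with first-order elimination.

283 L

Dose = 0.704 × 61 = 42.94 mg
Vd = Dose / C₀ = 42.94 / 0.152 = 282.5 L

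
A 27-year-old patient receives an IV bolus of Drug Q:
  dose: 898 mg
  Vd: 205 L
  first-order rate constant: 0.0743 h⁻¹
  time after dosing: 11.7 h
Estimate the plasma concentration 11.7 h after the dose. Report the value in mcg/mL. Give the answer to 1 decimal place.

C₀ = Dose / Vd = 898.0 / 205 = 4.380 mg/L
C = C₀ · e^(−k·t) = 4.380 × e^(−0.07430 × 11.7)
  = 4.380 × 0.4192 = 1.836 mg/L
(1.836 mg/L = 1.836 mcg/mL)

1.8 mcg/mL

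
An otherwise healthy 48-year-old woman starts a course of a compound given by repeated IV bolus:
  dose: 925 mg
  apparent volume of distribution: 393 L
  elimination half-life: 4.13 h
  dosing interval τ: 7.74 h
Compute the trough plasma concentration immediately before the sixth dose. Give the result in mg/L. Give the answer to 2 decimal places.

C₀ per dose = Dose / Vd = 925 / 393 = 2.354 mg/L
k = ln2 / t½ = 0.693147 / 4.13 = 0.1678 h⁻¹
Fraction remaining after one interval: r = e^(−kτ) = e^(−0.1678 × 7.74) = 0.2729
Before dose 6, 5 doses have been given (aged 1τ, 2τ, 3τ, 4τ, 5τ).
C_trough = C₀ × (r + r² + … + r^5) = C₀ × r(1−r^5)/(1−r)
        = 2.354 × 0.2729 × (1 − 0.001514) / (1 − 0.2729) = 0.8822 mg/L

0.88 mg/L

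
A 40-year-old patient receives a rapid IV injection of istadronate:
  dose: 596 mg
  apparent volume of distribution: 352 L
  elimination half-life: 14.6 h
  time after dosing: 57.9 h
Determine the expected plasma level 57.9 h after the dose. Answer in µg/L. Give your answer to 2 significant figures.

110 µg/L

C₀ = Dose / Vd = 596.0 / 352 = 1.693 mg/L
k = ln2 / t½ = 0.693147 / 14.6 = 0.04748 h⁻¹
C = C₀ · e^(−k·t) = 1.693 × e^(−0.04748 × 57.9)
  = 1.693 × 0.06399 = 0.1083 mg/L
Convert: 0.1083 mg/L × 1000 = 108.3 µg/L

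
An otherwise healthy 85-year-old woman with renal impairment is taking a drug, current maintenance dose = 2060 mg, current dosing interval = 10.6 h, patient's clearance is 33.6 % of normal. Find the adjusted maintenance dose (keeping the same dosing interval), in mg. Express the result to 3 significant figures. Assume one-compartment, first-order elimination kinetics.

692 mg

To keep the same average steady-state level, dosing rate must scale with clearance.
CL ratio = 33.6 / 100 = 0.3360
New dose (same interval) = 2060 × 0.3360 = 692.2 mg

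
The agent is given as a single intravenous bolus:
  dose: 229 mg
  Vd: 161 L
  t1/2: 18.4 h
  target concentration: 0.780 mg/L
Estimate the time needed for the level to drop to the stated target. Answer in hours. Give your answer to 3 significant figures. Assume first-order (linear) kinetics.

15.9 h

C₀ = Dose / Vd = 229.0 / 161 = 1.422 mg/L
k = ln2 / t½ = 0.693147 / 18.4 = 0.03767 h⁻¹
t = ln(C₀ / C) / k = ln(1.422 / 0.780) / 0.03767
  = ln(1.823) / 0.03767 = 0.6005 / 0.03767 = 15.94 h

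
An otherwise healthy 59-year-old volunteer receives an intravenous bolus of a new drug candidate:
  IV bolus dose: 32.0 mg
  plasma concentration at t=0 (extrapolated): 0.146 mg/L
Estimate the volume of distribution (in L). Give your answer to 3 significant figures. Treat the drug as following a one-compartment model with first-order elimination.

Vd = Dose / C₀ = 32.00 / 0.146 = 219.2 L

219 L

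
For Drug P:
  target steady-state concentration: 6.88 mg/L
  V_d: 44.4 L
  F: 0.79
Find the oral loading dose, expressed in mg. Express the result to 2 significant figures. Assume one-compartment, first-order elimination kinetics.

LD = Css × Vd / F = 6.88 × 44.4 / 0.79 = 386.7 mg

390 mg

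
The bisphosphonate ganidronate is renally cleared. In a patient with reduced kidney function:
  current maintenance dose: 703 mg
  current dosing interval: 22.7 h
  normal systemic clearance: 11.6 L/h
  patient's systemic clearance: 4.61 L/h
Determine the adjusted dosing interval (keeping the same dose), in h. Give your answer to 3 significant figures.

57.1 h

To keep the same average steady-state level, dosing rate must scale with clearance.
CL ratio = 4.61 / 11.6 = 0.3974
New interval (same dose) = 22.7 / 0.3974 = 57.12 h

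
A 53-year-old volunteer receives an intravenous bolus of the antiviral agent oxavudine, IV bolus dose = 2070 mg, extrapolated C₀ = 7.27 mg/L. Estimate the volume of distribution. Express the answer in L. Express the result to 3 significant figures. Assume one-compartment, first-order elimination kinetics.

285 L

Vd = Dose / C₀ = 2070 / 7.27 = 284.7 L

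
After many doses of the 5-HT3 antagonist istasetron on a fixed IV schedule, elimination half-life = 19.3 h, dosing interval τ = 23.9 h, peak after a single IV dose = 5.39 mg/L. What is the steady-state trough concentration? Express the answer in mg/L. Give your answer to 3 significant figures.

k = ln2 / t½ = 0.693147 / 19.3 = 0.03591 h⁻¹
e^(−kτ) = e^(−0.03591 × 23.9) = 0.4239
Accumulation ratio R = 1 / (1 − e^(−kτ)) = 1 / (1 − 0.4239) = 1.736
Steady-state trough = C₀ × R × e^(−kτ) = 5.39 × 1.736 × 0.4239 = 3.966 mg/L

3.97 mg/L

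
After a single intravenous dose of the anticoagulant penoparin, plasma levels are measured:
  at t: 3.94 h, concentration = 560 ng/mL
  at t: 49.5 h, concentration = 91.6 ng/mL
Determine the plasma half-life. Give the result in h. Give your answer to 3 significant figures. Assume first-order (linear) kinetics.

17.4 h

k = ln(C₁/C₂) / (t₂ − t₁) = ln(560/91.6) / (49.5 − 3.94)
  = 1.811 / 45.56 = 0.03975 h⁻¹
t½ = ln2 / k = 0.693147 / 0.03975 = 17.44 h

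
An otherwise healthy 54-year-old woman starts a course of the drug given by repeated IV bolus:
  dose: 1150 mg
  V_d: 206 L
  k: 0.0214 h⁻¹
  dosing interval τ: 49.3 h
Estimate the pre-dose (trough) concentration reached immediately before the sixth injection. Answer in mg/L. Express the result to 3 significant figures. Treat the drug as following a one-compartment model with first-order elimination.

2.97 mg/L

C₀ per dose = Dose / Vd = 1150 / 206 = 5.583 mg/L
Fraction remaining after one interval: r = e^(−kτ) = e^(−0.02140 × 49.3) = 0.3482
Before dose 6, 5 doses have been given (aged 1τ, 2τ, 3τ, 4τ, 5τ).
C_trough = C₀ × (r + r² + … + r^5) = C₀ × r(1−r^5)/(1−r)
        = 5.583 × 0.3482 × (1 − 0.005119) / (1 − 0.3482) = 2.967 mg/L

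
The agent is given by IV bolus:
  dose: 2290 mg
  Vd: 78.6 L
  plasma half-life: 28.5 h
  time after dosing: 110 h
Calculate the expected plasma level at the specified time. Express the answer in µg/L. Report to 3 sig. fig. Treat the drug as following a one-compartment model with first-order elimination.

C₀ = Dose / Vd = 2290 / 78.6 = 29.13 mg/L
k = ln2 / t½ = 0.693147 / 28.5 = 0.02432 h⁻¹
C = C₀ · e^(−k·t) = 29.13 × e^(−0.02432 × 110)
  = 29.13 × 0.06889 = 2.007 mg/L
Convert: 2.007 mg/L × 1000 = 2007 µg/L

2010 µg/L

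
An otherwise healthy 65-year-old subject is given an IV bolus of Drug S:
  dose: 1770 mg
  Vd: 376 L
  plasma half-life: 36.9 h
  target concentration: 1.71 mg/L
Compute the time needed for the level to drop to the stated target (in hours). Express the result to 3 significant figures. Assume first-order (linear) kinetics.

53.9 h

C₀ = Dose / Vd = 1770 / 376 = 4.707 mg/L
k = ln2 / t½ = 0.693147 / 36.9 = 0.01878 h⁻¹
t = ln(C₀ / C) / k = ln(4.707 / 1.71) / 0.01878
  = ln(2.753) / 0.01878 = 1.013 / 0.01878 = 53.94 h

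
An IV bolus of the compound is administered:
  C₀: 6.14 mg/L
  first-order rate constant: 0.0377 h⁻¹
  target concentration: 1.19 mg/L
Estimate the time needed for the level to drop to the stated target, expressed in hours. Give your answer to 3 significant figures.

43.5 h

t = ln(C₀ / C) / k = ln(6.140 / 1.19) / 0.03770
  = ln(5.160) / 0.03770 = 1.641 / 0.03770 = 43.53 h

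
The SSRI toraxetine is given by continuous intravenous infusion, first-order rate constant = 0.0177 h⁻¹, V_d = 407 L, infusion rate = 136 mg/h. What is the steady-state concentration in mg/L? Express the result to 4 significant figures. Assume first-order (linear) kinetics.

18.88 mg/L

CL = k × Vd = 0.01770 × 407 = 7.204 L/h
At steady state Css = R₀ / CL = 136 / 7.204 = 18.88 mg/L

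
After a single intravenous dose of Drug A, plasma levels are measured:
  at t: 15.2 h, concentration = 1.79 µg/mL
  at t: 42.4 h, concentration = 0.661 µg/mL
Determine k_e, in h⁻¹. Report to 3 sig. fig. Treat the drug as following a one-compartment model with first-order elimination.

k = ln(C₁/C₂) / (t₂ − t₁) = ln(1.79/0.661) / (42.4 − 15.2)
  = 0.9962 / 27.20 = 0.03663 h⁻¹

0.0366 h⁻¹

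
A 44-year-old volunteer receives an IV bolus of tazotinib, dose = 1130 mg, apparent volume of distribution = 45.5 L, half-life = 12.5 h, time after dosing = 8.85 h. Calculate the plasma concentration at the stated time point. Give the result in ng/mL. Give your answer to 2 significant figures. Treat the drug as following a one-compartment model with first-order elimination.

C₀ = Dose / Vd = 1130 / 45.5 = 24.84 mg/L
k = ln2 / t½ = 0.693147 / 12.5 = 0.05545 h⁻¹
C = C₀ · e^(−k·t) = 24.84 × e^(−0.05545 × 8.85)
  = 24.84 × 0.6122 = 15.21 mg/L
Convert: 15.21 mg/L × 1000 = 15210 ng/mL

15000 ng/mL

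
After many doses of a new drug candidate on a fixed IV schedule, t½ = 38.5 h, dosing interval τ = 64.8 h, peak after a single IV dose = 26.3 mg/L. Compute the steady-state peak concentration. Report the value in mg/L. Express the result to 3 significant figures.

k = ln2 / t½ = 0.693147 / 38.5 = 0.01800 h⁻¹
e^(−kτ) = e^(−0.01800 × 64.8) = 0.3115
Accumulation ratio R = 1 / (1 − e^(−kτ)) = 1 / (1 − 0.3115) = 1.452
Steady-state peak = C₀ × R = 26.3 × 1.452 = 38.19 mg/L

38.2 mg/L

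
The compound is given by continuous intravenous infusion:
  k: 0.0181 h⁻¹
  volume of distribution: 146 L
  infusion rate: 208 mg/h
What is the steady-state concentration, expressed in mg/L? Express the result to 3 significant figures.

78.7 mg/L

CL = k × Vd = 0.01810 × 146 = 2.643 L/h
At steady state Css = R₀ / CL = 208 / 2.643 = 78.70 mg/L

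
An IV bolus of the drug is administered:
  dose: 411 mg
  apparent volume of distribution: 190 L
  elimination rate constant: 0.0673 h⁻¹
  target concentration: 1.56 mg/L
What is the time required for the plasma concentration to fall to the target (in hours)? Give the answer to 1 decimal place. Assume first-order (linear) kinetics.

4.9 h

C₀ = Dose / Vd = 411.0 / 190 = 2.163 mg/L
t = ln(C₀ / C) / k = ln(2.163 / 1.56) / 0.06730
  = ln(1.387) / 0.06730 = 0.3271 / 0.06730 = 4.860 h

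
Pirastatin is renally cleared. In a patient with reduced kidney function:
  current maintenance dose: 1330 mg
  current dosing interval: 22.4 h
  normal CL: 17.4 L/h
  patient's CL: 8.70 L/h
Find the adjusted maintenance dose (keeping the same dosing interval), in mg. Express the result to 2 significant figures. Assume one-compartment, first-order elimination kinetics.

670 mg

To keep the same average steady-state level, dosing rate must scale with clearance.
CL ratio = 8.70 / 17.4 = 0.5000
New dose (same interval) = 1330 × 0.5000 = 665.0 mg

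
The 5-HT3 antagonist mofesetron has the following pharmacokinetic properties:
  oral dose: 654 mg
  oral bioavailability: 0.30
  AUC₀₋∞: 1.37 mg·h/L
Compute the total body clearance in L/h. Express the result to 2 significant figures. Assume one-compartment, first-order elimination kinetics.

CL = F·Dose / AUC = 0.30 × 654 / 1.37 = 143.2 L/h

140 L/h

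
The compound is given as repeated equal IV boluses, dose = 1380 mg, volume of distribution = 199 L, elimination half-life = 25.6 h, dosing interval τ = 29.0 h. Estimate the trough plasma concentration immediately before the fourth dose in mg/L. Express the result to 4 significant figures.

C₀ per dose = Dose / Vd = 1380 / 199 = 6.935 mg/L
k = ln2 / t½ = 0.693147 / 25.6 = 0.02708 h⁻¹
Fraction remaining after one interval: r = e^(−kτ) = e^(−0.02708 × 29.0) = 0.4560
Before dose 4, 3 doses have been given (aged 1τ, 2τ, 3τ).
C_trough = C₀ × (r + r² + … + r^3) = C₀ × r(1−r^3)/(1−r)
        = 6.935 × 0.4560 × (1 − 0.09482) / (1 − 0.4560) = 5.262 mg/L

5.262 mg/L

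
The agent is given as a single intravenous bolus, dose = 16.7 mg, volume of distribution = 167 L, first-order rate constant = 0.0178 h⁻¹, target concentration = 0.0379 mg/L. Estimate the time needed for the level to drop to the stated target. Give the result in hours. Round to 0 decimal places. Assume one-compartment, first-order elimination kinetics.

C₀ = Dose / Vd = 16.70 / 167 = 0.1000 mg/L
t = ln(C₀ / C) / k = ln(0.1000 / 0.0379) / 0.01780
  = ln(2.639) / 0.01780 = 0.9704 / 0.01780 = 54.52 h

55 h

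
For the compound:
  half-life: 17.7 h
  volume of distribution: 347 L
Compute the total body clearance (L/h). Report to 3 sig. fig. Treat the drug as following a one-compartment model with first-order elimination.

k = ln2 / t½ = 0.693147 / 17.7 = 0.03916 h⁻¹
CL = k × Vd = 0.03916 × 347 = 13.59 L/h

13.6 L/h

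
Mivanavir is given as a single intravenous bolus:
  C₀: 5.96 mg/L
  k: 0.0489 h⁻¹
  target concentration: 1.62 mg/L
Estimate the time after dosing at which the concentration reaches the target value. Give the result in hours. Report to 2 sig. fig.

27 h

t = ln(C₀ / C) / k = ln(5.960 / 1.62) / 0.04890
  = ln(3.679) / 0.04890 = 1.303 / 0.04890 = 26.65 h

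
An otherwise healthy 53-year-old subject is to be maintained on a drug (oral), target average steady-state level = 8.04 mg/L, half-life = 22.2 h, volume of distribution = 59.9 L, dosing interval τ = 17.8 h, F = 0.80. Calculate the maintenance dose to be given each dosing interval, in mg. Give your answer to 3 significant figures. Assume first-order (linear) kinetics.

335 mg

k = ln2 / t½ = 0.693147 / 22.2 = 0.03122 h⁻¹
CL = k × Vd = 0.03122 × 59.9 = 1.870 L/h
At steady state, F × (Dose/τ) = Css × CL.
Dose = Css × CL × τ / F = 8.04 × 1.870 × 17.8 / 0.80 = 334.5 mg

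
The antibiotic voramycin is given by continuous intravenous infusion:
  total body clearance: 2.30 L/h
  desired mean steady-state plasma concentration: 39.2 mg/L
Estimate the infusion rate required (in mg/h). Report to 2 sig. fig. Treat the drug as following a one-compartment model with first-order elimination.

At steady state, infusion rate R₀ = Css × CL = 39.2 × 2.300 = 90.16 mg/h

90 mg/h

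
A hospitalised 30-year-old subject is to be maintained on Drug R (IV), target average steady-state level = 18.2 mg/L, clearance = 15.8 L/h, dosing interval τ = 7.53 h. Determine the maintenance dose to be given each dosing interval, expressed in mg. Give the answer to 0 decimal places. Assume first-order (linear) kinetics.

At steady state, Dose/τ = Css × CL.
Dose = Css × CL × τ = 18.2 × 15.80 × 7.53 = 2165 mg

2165 mg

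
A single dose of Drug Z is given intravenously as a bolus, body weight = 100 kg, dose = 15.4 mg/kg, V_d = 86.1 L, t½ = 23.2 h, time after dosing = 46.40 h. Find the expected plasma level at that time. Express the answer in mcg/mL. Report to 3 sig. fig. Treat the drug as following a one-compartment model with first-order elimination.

Total dose = 15.4 × 100 = 1540 mg
C₀ = Dose / Vd = 1540 / 86.1 = 17.89 mg/L
k = ln2 / t½ = 0.693147 / 23.2 = 0.02988 h⁻¹
t / t½ = 46.40 / 23.2 = 2 half-lives
C = C₀ × (1/2)^2 = 17.89 × 0.2500 = 4.473 mg/L
(4.473 mg/L = 4.473 mcg/mL)

4.47 mcg/mL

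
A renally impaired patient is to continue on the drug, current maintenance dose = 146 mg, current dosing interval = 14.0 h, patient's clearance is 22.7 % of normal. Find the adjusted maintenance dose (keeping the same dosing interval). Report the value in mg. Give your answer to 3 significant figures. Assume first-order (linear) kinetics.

33.1 mg

To keep the same average steady-state level, dosing rate must scale with clearance.
CL ratio = 22.7 / 100 = 0.2270
New dose (same interval) = 146 × 0.2270 = 33.14 mg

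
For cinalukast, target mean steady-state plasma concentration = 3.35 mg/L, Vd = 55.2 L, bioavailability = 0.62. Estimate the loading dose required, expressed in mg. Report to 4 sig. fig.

298.3 mg

LD = Css × Vd / F = 3.35 × 55.2 / 0.62 = 298.3 mg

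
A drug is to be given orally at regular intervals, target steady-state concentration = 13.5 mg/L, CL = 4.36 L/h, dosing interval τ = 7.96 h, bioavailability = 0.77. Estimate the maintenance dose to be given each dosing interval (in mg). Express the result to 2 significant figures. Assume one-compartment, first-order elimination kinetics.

At steady state, F × (Dose/τ) = Css × CL.
Dose = Css × CL × τ / F = 13.5 × 4.360 × 7.96 / 0.77 = 608.5 mg

610 mg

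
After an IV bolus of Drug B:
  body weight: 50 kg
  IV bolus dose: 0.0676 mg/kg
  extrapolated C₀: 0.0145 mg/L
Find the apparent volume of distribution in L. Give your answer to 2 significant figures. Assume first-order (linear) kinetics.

230 L

Dose = 0.0676 × 50 = 3.380 mg
Vd = Dose / C₀ = 3.380 / 0.0145 = 233.1 L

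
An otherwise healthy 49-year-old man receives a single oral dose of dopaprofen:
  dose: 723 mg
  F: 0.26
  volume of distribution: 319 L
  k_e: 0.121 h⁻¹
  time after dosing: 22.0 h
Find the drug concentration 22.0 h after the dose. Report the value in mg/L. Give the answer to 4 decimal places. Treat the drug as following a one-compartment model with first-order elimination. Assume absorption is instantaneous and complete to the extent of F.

0.0411 mg/L

Amount reaching circulation = F × Dose = 0.26 × 723.0 = 188.0 mg
C₀ = F·Dose / Vd = 188.0 / 319 = 0.5893 mg/L
C = C₀ · e^(−k·t) = 0.5893 × e^(−0.1210 × 22.0)
  = 0.5893 × 0.06981 = 0.04114 mg/L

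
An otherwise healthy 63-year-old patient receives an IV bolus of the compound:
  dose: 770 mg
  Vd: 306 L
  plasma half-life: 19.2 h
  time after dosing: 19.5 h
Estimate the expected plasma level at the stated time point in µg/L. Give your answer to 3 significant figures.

1240 µg/L

C₀ = Dose / Vd = 770.0 / 306 = 2.516 mg/L
k = ln2 / t½ = 0.693147 / 19.2 = 0.03610 h⁻¹
C = C₀ · e^(−k·t) = 2.516 × e^(−0.03610 × 19.5)
  = 2.516 × 0.4946 = 1.244 mg/L
Convert: 1.244 mg/L × 1000 = 1244 µg/L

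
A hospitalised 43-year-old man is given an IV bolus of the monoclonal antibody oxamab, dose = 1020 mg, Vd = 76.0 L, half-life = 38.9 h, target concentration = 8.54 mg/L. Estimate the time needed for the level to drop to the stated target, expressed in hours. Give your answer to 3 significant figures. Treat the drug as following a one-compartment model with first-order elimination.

25.4 h

C₀ = Dose / Vd = 1020 / 76.0 = 13.42 mg/L
k = ln2 / t½ = 0.693147 / 38.9 = 0.01782 h⁻¹
t = ln(C₀ / C) / k = ln(13.42 / 8.54) / 0.01782
  = ln(1.571) / 0.01782 = 0.4517 / 0.01782 = 25.35 h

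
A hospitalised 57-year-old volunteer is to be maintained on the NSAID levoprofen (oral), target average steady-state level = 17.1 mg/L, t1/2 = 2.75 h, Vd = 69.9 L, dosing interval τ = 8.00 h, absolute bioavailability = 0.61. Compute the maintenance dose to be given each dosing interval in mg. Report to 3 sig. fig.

3950 mg

k = ln2 / t½ = 0.693147 / 2.75 = 0.2521 h⁻¹
CL = k × Vd = 0.2521 × 69.9 = 17.62 L/h
At steady state, F × (Dose/τ) = Css × CL.
Dose = Css × CL × τ / F = 17.1 × 17.62 × 8.00 / 0.61 = 3952 mg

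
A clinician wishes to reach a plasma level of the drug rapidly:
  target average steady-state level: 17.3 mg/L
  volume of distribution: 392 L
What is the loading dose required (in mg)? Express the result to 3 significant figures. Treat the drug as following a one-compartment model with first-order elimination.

6780 mg

LD = Css × Vd = 17.3 × 392 = 6782 mg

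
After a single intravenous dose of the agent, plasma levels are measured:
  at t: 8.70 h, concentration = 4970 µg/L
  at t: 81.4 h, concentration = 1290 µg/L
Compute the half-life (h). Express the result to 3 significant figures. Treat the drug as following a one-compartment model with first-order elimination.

37.4 h

k = ln(C₁/C₂) / (t₂ − t₁) = ln(4970/1290) / (81.4 − 8.70)
  = 1.349 / 72.70 = 0.01856 h⁻¹
t½ = ln2 / k = 0.693147 / 0.01856 = 37.35 h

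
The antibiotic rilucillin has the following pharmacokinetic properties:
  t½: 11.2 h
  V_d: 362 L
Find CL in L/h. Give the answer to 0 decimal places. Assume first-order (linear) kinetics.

k = ln2 / t½ = 0.693147 / 11.2 = 0.06189 h⁻¹
CL = k × Vd = 0.06189 × 362 = 22.40 L/h

22 L/h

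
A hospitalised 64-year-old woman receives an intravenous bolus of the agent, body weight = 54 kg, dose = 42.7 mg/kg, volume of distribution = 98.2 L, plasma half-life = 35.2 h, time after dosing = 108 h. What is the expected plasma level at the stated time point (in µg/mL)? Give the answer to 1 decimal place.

Total dose = 42.7 × 54 = 2306 mg
C₀ = Dose / Vd = 2306 / 98.2 = 23.48 mg/L
k = ln2 / t½ = 0.693147 / 35.2 = 0.01969 h⁻¹
C = C₀ · e^(−k·t) = 23.48 × e^(−0.01969 × 108)
  = 23.48 × 0.1193 = 2.801 mg/L
(2.801 mg/L = 2.801 µg/mL)

2.8 µg/mL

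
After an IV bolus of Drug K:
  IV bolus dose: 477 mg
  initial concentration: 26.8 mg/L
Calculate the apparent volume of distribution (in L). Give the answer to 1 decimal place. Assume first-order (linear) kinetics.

17.8 L

Vd = Dose / C₀ = 477.0 / 26.8 = 17.80 L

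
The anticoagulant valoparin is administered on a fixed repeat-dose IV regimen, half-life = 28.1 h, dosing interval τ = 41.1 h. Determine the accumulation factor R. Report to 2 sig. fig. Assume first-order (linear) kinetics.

1.6

k = ln2 / t½ = 0.693147 / 28.1 = 0.02467 h⁻¹
e^(−kτ) = e^(−0.02467 × 41.1) = 0.3628
Accumulation ratio R = 1 / (1 − e^(−kτ)) = 1 / (1 − 0.3628) = 1.569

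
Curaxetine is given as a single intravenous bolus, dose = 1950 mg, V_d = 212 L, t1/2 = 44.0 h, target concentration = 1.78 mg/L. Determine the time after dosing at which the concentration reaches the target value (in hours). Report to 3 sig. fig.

104 h

C₀ = Dose / Vd = 1950 / 212 = 9.198 mg/L
k = ln2 / t½ = 0.693147 / 44.0 = 0.01575 h⁻¹
t = ln(C₀ / C) / k = ln(9.198 / 1.78) / 0.01575
  = ln(5.167) / 0.01575 = 1.642 / 0.01575 = 104.3 h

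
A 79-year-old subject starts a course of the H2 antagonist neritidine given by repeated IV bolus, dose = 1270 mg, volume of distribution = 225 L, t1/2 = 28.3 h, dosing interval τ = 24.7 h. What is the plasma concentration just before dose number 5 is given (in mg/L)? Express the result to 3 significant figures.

C₀ per dose = Dose / Vd = 1270 / 225 = 5.644 mg/L
k = ln2 / t½ = 0.693147 / 28.3 = 0.02449 h⁻¹
Fraction remaining after one interval: r = e^(−kτ) = e^(−0.02449 × 24.7) = 0.5461
Before dose 5, 4 doses have been given (aged 1τ, 2τ, 3τ, 4τ).
C_trough = C₀ × (r + r² + … + r^4) = C₀ × r(1−r^4)/(1−r)
        = 5.644 × 0.5461 × (1 − 0.08894) / (1 − 0.5461) = 6.187 mg/L

6.19 mg/L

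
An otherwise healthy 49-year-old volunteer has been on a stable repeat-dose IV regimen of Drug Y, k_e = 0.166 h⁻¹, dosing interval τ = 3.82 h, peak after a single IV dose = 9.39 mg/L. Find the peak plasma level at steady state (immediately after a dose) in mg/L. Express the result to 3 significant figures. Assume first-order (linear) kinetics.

20.0 mg/L

e^(−kτ) = e^(−0.1660 × 3.82) = 0.5304
Accumulation ratio R = 1 / (1 − e^(−kτ)) = 1 / (1 − 0.5304) = 2.129
Steady-state peak = C₀ × R = 9.39 × 2.129 = 19.99 mg/L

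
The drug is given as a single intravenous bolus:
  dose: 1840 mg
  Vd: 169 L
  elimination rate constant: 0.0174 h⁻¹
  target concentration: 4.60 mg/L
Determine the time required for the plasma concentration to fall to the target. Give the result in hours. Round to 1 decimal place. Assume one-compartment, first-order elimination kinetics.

C₀ = Dose / Vd = 1840 / 169 = 10.89 mg/L
t = ln(C₀ / C) / k = ln(10.89 / 4.60) / 0.01740
  = ln(2.367) / 0.01740 = 0.8616 / 0.01740 = 49.52 h

49.5 h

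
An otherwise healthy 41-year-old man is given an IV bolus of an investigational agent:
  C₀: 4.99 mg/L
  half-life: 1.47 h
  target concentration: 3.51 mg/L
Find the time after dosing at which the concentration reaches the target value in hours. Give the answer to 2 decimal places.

k = ln2 / t½ = 0.693147 / 1.47 = 0.4715 h⁻¹
t = ln(C₀ / C) / k = ln(4.990 / 3.51) / 0.4715
  = ln(1.422) / 0.4715 = 0.3521 / 0.4715 = 0.7468 h

0.75 h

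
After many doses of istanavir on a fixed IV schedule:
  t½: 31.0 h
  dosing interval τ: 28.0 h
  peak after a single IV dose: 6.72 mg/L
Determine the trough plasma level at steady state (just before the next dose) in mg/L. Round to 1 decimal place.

k = ln2 / t½ = 0.693147 / 31.0 = 0.02236 h⁻¹
e^(−kτ) = e^(−0.02236 × 28.0) = 0.5347
Accumulation ratio R = 1 / (1 − e^(−kτ)) = 1 / (1 − 0.5347) = 2.149
Steady-state trough = C₀ × R × e^(−kτ) = 6.72 × 2.149 × 0.5347 = 7.722 mg/L

7.7 mg/L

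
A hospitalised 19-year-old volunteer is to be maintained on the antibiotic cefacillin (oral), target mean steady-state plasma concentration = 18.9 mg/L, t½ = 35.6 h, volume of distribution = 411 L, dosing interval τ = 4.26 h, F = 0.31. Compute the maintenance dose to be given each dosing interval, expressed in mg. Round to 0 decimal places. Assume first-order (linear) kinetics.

2078 mg

k = ln2 / t½ = 0.693147 / 35.6 = 0.01947 h⁻¹
CL = k × Vd = 0.01947 × 411 = 8.002 L/h
At steady state, F × (Dose/τ) = Css × CL.
Dose = Css × CL × τ / F = 18.9 × 8.002 × 4.26 / 0.31 = 2078 mg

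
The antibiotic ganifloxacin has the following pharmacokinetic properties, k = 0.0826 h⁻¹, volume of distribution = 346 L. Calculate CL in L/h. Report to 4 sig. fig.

CL = k × Vd = 0.0826 × 346 = 28.58 L/h

28.58 L/h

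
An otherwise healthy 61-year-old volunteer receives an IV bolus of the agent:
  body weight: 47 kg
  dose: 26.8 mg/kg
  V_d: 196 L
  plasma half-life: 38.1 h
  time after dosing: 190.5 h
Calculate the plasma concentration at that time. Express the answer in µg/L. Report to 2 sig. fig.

Total dose = 26.8 × 47 = 1260 mg
C₀ = Dose / Vd = 1260 / 196 = 6.429 mg/L
k = ln2 / t½ = 0.693147 / 38.1 = 0.01819 h⁻¹
t / t½ = 190.5 / 38.1 = 5 half-lives
C = C₀ × (1/2)^5 = 6.429 × 0.03125 = 0.2009 mg/L
Convert: 0.2009 mg/L × 1000 = 200.9 µg/L

200 µg/L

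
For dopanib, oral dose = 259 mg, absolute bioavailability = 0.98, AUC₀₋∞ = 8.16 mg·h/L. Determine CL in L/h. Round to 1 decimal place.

CL = F·Dose / AUC = 0.98 × 259 / 8.16 = 31.11 L/h

31.1 L/h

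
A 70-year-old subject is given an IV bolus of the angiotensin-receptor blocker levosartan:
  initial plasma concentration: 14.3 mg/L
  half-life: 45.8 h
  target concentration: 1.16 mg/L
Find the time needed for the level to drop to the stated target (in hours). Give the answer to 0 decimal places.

166 h

k = ln2 / t½ = 0.693147 / 45.8 = 0.01513 h⁻¹
t = ln(C₀ / C) / k = ln(14.30 / 1.16) / 0.01513
  = ln(12.33) / 0.01513 = 2.512 / 0.01513 = 166.0 h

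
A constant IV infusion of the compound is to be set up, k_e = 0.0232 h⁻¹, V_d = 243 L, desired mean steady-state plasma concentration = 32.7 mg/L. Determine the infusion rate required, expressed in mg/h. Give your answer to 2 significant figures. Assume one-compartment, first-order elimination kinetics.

CL = k × Vd = 0.02320 × 243 = 5.638 L/h
At steady state, infusion rate R₀ = Css × CL = 32.7 × 5.638 = 184.4 mg/h

180 mg/h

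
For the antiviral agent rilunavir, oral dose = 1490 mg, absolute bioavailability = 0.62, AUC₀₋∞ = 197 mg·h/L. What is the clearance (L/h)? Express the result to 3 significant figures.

CL = F·Dose / AUC = 0.62 × 1490 / 197 = 4.689 L/h

4.69 L/h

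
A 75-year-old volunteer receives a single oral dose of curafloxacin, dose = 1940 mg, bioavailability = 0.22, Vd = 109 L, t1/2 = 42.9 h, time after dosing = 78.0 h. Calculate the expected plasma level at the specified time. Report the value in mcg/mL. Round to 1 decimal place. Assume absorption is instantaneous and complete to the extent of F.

1.1 mcg/mL

Amount reaching circulation = F × Dose = 0.22 × 1940 = 426.8 mg
C₀ = F·Dose / Vd = 426.8 / 109 = 3.916 mg/L
k = ln2 / t½ = 0.693147 / 42.9 = 0.01616 h⁻¹
C = C₀ · e^(−k·t) = 3.916 × e^(−0.01616 × 78.0)
  = 3.916 × 0.2835 = 1.110 mg/L
(1.110 mg/L = 1.110 mcg/mL)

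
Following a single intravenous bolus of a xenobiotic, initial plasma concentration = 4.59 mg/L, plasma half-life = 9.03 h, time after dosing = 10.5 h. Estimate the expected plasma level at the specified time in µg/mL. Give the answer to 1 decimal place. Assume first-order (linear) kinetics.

k = ln2 / t½ = 0.693147 / 9.03 = 0.07676 h⁻¹
C = C₀ · e^(−k·t) = 4.590 × e^(−0.07676 × 10.5)
  = 4.590 × 0.4466 = 2.050 mg/L
(2.050 mg/L = 2.050 µg/mL)

2.1 µg/mL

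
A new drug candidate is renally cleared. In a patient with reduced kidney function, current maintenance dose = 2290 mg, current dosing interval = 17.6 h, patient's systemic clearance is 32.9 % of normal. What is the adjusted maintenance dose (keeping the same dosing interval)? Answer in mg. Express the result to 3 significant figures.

To keep the same average steady-state level, dosing rate must scale with clearance.
CL ratio = 32.9 / 100 = 0.3290
New dose (same interval) = 2290 × 0.3290 = 753.4 mg

753 mg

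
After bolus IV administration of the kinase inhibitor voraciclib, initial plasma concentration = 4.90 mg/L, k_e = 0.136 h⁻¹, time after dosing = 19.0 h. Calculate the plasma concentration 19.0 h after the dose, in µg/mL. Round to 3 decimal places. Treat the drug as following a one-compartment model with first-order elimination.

0.370 µg/mL

C = C₀ · e^(−k·t) = 4.900 × e^(−0.1360 × 19.0)
  = 4.900 × 0.07547 = 0.3698 mg/L
(0.3698 mg/L = 0.3698 µg/mL)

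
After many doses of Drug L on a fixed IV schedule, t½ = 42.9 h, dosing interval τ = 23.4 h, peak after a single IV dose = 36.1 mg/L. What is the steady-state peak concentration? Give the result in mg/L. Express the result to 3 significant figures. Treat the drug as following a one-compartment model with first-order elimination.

115 mg/L

k = ln2 / t½ = 0.693147 / 42.9 = 0.01616 h⁻¹
e^(−kτ) = e^(−0.01616 × 23.4) = 0.6851
Accumulation ratio R = 1 / (1 − e^(−kτ)) = 1 / (1 − 0.6851) = 3.176
Steady-state peak = C₀ × R = 36.1 × 3.176 = 114.7 mg/L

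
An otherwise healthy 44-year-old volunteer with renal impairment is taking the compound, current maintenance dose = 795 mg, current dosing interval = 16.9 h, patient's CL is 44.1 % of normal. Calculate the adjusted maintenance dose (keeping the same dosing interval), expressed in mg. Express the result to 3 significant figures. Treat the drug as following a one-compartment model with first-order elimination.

351 mg

To keep the same average steady-state level, dosing rate must scale with clearance.
CL ratio = 44.1 / 100 = 0.4410
New dose (same interval) = 795 × 0.4410 = 350.6 mg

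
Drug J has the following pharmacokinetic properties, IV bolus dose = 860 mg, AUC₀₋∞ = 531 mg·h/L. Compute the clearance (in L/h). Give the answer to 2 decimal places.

1.62 L/h

CL = Dose / AUC = 860 / 531 = 1.620 L/h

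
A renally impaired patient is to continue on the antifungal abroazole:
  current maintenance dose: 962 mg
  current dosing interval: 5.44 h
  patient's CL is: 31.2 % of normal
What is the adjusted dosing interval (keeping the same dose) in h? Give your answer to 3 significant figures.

To keep the same average steady-state level, dosing rate must scale with clearance.
CL ratio = 31.2 / 100 = 0.3120
New interval (same dose) = 5.44 / 0.3120 = 17.44 h

17.4 h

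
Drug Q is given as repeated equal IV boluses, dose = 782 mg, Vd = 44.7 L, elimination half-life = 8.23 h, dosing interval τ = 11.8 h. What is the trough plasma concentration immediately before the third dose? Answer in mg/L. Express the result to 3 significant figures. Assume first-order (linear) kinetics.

C₀ per dose = Dose / Vd = 782 / 44.7 = 17.49 mg/L
k = ln2 / t½ = 0.693147 / 8.23 = 0.08422 h⁻¹
Fraction remaining after one interval: r = e^(−kτ) = e^(−0.08422 × 11.8) = 0.3702
Before dose 3, 2 doses have been given (aged 1τ, 2τ).
C_trough = C₀ × (r + r²) = 17.49 × (0.3702 + 0.1370) = 8.871 mg/L

8.87 mg/L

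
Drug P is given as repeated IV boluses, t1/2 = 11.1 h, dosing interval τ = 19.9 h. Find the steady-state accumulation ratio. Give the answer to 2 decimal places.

k = ln2 / t½ = 0.693147 / 11.1 = 0.06245 h⁻¹
e^(−kτ) = e^(−0.06245 × 19.9) = 0.2886
Accumulation ratio R = 1 / (1 − e^(−kτ)) = 1 / (1 − 0.2886) = 1.406

1.41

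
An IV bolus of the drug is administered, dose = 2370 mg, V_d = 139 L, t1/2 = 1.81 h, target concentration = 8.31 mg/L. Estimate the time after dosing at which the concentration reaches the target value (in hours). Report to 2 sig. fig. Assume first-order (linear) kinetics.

1.9 h

C₀ = Dose / Vd = 2370 / 139 = 17.05 mg/L
k = ln2 / t½ = 0.693147 / 1.81 = 0.3830 h⁻¹
t = ln(C₀ / C) / k = ln(17.05 / 8.31) / 0.3830
  = ln(2.052) / 0.3830 = 0.7188 / 0.3830 = 1.877 h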